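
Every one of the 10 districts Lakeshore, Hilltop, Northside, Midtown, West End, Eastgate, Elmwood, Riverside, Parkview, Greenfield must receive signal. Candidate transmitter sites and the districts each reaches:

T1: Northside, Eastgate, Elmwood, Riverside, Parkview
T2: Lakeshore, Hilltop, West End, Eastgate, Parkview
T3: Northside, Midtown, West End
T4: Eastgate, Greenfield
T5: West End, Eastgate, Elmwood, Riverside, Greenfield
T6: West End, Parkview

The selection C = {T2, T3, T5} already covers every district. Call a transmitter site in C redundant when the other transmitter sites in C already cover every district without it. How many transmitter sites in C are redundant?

Drop T2: Lakeshore, Hilltop, Parkview uncovered — not redundant.
Drop T3: Northside, Midtown uncovered — not redundant.
Drop T5: Elmwood, Riverside, Greenfield uncovered — not redundant.
None of the transmitter sites in C is redundant.

0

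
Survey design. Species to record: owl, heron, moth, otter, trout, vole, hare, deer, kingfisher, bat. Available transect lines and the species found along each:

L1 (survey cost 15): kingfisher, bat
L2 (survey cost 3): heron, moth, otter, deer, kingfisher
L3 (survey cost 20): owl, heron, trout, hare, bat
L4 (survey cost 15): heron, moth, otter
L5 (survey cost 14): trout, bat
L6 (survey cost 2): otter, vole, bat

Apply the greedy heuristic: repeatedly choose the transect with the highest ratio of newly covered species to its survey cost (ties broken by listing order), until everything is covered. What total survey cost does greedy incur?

Pick 1: L2 adds 5 new (heron, moth, otter, deer, kingfisher) at survey cost 3 (ratio 5/3).
Pick 2: L6 adds 2 new (vole, bat) at survey cost 2 (ratio 2/2).
Pick 3: L3 adds 3 new (owl, trout, hare) at survey cost 20 (ratio 3/20).
Greedy total survey cost: 3 + 2 + 20 = 25.

25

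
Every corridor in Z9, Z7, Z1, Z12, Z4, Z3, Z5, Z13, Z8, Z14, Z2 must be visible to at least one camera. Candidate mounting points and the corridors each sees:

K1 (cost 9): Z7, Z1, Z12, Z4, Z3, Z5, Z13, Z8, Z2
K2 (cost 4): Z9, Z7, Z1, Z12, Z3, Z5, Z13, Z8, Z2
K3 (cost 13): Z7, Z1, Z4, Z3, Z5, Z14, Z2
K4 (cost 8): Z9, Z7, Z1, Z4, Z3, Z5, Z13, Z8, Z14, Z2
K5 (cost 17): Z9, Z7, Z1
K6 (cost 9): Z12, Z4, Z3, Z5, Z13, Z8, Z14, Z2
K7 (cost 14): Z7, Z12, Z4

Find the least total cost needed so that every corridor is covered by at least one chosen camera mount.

K2, K4 cover every corridor at cost 4 + 8 = 12.
Any cover uses at least 2 camera mounts; among all covering selections none totals below 12.

12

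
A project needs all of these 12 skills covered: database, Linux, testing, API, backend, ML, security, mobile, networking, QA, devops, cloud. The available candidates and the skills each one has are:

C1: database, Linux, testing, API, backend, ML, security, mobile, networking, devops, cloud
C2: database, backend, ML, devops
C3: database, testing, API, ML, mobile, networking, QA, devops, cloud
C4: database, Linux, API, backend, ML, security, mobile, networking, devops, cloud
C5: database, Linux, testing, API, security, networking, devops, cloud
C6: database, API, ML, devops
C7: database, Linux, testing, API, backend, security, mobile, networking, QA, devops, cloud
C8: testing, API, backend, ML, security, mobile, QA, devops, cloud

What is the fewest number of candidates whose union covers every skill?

C1, C3 together cover {database, Linux, testing, API, backend, ML, security, mobile, networking, QA, devops, cloud} — every skill.
No single candidate contains all 12 skills, so 2 is optimal.

2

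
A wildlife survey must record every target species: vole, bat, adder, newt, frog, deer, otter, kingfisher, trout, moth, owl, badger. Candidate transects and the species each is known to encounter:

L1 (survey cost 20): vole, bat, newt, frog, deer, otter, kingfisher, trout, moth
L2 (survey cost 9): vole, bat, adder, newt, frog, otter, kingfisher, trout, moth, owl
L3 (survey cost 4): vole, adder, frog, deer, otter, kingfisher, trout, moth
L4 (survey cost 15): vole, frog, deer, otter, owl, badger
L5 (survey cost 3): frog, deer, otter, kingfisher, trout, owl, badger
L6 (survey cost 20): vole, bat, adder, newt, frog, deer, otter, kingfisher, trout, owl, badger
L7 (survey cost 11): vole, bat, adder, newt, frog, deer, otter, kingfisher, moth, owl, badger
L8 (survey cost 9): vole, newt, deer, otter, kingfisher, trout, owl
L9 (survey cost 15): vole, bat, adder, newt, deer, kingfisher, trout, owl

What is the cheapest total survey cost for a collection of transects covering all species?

12

L2, L5 cover every species at survey cost 9 + 3 = 12.
Any cover uses at least 2 transects; among all covering selections none totals below 12.
Greedy by coverage-per-survey cost would pick L5, L3, L2 for 16 — worse than the optimum 12.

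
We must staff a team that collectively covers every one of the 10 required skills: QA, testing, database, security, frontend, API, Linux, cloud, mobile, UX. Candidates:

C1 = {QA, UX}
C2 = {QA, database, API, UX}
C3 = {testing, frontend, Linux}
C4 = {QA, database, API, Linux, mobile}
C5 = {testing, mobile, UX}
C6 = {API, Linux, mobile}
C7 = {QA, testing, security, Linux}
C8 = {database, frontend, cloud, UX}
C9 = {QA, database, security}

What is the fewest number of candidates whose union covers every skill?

C4, C7, C8 together cover {QA, testing, database, security, frontend, API, Linux, cloud, mobile, UX} — every skill.
No 2 of the 9 candidates cover everything (all 36 pairs fall short), so 3 is minimum.

3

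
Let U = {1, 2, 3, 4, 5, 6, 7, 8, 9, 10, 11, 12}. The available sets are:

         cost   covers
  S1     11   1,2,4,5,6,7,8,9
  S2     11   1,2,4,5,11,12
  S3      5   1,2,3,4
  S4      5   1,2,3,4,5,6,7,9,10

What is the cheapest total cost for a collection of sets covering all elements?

S1, S2, S4 cover every element at cost 11 + 11 + 5 = 27.
Any cover uses at least 3 sets; among all covering selections none totals below 27.

27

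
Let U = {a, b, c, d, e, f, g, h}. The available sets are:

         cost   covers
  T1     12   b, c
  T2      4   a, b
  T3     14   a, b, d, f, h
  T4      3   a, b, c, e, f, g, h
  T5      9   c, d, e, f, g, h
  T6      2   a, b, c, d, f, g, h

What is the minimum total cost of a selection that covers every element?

T4, T6 cover every element at cost 3 + 2 = 5.
Any cover uses at least 2 sets; among all covering selections none totals below 5.

5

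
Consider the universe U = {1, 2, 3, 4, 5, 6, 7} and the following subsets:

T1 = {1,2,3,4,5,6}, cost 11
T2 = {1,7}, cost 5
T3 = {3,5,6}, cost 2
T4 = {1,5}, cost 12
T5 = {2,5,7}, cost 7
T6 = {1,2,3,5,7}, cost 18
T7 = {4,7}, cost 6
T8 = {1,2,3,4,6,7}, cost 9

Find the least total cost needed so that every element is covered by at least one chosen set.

11

T3, T8 cover every element at cost 2 + 9 = 11.
Any cover uses at least 2 sets; among all covering selections none totals below 11.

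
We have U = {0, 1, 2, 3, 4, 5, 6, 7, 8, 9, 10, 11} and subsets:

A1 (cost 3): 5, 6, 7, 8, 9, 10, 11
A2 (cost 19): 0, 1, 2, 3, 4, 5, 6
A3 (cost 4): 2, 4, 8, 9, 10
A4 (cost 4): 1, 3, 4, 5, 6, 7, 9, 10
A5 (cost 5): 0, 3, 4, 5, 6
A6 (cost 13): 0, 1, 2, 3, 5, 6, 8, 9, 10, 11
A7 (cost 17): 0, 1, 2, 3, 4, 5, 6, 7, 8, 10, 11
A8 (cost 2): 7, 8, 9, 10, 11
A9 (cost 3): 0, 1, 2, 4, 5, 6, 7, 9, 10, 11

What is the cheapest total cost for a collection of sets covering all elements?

9

A4, A8, A9 cover every element at cost 4 + 2 + 3 = 9.
Any cover uses at least 2 sets; among all covering selections none totals below 9.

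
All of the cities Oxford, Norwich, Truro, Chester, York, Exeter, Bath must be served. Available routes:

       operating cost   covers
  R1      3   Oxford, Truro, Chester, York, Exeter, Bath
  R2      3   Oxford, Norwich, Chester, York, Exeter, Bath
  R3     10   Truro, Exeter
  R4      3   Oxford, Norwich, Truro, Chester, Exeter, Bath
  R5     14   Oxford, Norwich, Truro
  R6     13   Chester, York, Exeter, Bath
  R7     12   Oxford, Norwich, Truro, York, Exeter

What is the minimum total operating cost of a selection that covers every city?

6

R1, R2 cover every city at operating cost 3 + 3 = 6.
Any cover uses at least 2 routes; among all covering selections none totals below 6.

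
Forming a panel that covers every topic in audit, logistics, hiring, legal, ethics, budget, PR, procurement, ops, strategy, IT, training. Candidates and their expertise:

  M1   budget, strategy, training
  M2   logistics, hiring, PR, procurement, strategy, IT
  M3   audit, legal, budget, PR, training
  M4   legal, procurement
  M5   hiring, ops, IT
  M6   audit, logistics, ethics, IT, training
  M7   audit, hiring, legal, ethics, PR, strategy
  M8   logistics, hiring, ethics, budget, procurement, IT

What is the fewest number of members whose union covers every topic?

M1, M2, M5, M7 together cover {audit, logistics, hiring, legal, ethics, budget, PR, procurement, ops, strategy, IT, training} — every topic.
No 3 of the 8 members cover everything (all 56 triples fall short), so 4 is minimum.

4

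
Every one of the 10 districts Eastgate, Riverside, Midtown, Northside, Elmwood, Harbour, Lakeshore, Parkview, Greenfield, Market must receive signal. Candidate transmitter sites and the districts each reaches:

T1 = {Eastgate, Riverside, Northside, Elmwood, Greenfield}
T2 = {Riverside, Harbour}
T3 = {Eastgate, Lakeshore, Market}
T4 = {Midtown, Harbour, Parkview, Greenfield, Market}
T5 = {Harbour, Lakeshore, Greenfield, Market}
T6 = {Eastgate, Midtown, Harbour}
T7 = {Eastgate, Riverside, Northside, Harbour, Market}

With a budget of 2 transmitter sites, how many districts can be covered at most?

9

Choosing T1, T4 covers {Eastgate, Riverside, Midtown, Northside, Elmwood, Harbour, Parkview, Greenfield, Market} — 9 districts.
No choice of 2 transmitter sites does better; here Lakeshore is left uncovered.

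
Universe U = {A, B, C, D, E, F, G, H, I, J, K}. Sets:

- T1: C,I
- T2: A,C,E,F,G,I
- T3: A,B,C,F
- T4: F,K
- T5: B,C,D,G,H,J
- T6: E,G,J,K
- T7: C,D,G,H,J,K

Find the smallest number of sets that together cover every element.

T2, T3, T7 together cover {A, B, C, D, E, F, G, H, I, J, K} — every element.
No 2 of the 7 sets cover everything (all 21 pairs fall short), so 3 is minimum.

3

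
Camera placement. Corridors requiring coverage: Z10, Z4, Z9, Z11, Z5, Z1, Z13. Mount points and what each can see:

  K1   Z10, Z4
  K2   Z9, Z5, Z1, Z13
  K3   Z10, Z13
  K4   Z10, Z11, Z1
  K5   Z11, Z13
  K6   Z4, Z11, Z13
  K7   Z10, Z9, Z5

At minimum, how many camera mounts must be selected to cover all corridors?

3

K1, K2, K4 together cover {Z10, Z4, Z9, Z11, Z5, Z1, Z13} — every corridor.
No 2 of the 7 camera mounts cover everything (all 21 pairs fall short), so 3 is minimum.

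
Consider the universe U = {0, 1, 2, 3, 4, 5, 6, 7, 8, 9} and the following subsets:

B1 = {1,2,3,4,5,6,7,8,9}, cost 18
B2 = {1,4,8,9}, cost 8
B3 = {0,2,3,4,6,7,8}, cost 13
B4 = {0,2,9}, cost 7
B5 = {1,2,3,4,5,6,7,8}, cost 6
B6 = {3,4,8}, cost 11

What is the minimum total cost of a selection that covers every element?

B4, B5 cover every element at cost 7 + 6 = 13.
Any cover uses at least 2 sets; among all covering selections none totals below 13.

13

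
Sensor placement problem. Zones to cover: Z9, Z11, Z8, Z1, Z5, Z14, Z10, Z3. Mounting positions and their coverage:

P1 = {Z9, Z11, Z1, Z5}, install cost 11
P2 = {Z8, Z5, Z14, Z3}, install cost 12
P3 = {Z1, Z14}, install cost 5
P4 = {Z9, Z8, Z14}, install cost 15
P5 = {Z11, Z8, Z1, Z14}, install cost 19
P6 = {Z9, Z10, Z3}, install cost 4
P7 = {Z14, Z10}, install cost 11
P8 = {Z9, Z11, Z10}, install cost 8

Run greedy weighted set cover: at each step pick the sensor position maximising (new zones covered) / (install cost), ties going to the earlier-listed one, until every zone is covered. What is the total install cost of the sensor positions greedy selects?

Pick 1: P6 adds 3 new (Z9, Z10, Z3) at install cost 4 (ratio 3/4).
Pick 2: P3 adds 2 new (Z1, Z14) at install cost 5 (ratio 2/5).
Pick 3: P1 adds 2 new (Z11, Z5) at install cost 11 (ratio 2/11).
Pick 4: P2 adds 1 new (Z8) at install cost 12 (ratio 1/12).
Greedy total install cost: 4 + 5 + 11 + 12 = 32. (The true optimum is 25, so greedy overshoots here.)

32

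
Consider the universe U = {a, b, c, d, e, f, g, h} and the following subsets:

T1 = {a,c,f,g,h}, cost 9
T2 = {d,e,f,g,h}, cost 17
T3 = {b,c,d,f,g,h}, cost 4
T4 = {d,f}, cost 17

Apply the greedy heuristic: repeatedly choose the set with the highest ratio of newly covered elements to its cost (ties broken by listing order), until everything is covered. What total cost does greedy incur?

30

Pick 1: T3 adds 6 new (b, c, d, f, g, h) at cost 4 (ratio 6/4).
Pick 2: T1 adds 1 new (a) at cost 9 (ratio 1/9).
Pick 3: T2 adds 1 new (e) at cost 17 (ratio 1/17).
Greedy total cost: 4 + 9 + 17 = 30.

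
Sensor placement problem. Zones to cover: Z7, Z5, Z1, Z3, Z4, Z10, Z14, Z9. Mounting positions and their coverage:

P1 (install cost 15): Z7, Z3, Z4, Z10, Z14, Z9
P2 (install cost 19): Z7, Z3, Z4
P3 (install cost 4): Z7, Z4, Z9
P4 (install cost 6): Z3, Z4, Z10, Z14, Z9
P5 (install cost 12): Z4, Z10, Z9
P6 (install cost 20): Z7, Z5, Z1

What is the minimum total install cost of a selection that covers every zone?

P4, P6 cover every zone at install cost 6 + 20 = 26.
Any cover uses at least 2 sensor positions; among all covering selections none totals below 26.
Greedy by coverage-per-install cost would pick P4, P3, P6 for 30 — worse than the optimum 26.

26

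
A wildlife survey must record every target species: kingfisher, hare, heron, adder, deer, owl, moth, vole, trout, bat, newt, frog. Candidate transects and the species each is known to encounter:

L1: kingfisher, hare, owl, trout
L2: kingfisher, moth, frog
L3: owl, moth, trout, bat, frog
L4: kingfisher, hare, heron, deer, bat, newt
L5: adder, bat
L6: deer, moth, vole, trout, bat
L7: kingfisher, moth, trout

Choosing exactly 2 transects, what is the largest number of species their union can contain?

Choosing L3, L4 covers {kingfisher, hare, heron, deer, owl, moth, trout, bat, newt, frog} — 10 species.
No choice of 2 transects does better; here adder, vole are left uncovered.

10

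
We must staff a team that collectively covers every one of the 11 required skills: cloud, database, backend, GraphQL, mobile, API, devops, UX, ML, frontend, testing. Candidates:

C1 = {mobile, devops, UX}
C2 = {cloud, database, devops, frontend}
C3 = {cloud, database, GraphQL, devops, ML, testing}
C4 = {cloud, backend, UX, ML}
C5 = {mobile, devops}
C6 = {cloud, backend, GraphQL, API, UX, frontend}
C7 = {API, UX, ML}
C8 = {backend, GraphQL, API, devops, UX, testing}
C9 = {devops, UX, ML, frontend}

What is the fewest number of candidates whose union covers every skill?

3

C1, C3, C6 together cover {cloud, database, backend, GraphQL, mobile, API, devops, UX, ML, frontend, testing} — every skill.
No 2 of the 9 candidates cover everything (all 36 pairs fall short), so 3 is minimum.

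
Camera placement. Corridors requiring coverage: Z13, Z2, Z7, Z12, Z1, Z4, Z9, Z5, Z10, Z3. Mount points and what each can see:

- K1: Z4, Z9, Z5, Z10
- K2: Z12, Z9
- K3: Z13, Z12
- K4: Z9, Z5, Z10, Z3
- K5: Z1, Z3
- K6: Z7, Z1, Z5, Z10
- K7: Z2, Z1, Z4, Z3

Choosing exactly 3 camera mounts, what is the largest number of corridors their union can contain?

Choosing K1, K3, K7 covers {Z13, Z2, Z12, Z1, Z4, Z9, Z5, Z10, Z3} — 9 corridors.
No choice of 3 camera mounts does better; here Z7 is left uncovered.

9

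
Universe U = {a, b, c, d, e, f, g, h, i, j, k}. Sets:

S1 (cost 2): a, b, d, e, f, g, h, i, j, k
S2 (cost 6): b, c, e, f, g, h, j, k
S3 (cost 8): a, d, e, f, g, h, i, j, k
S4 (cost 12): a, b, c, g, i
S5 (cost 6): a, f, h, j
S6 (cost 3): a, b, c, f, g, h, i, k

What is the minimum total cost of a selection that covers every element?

S1, S6 cover every element at cost 2 + 3 = 5.
Any cover uses at least 2 sets; among all covering selections none totals below 5.

5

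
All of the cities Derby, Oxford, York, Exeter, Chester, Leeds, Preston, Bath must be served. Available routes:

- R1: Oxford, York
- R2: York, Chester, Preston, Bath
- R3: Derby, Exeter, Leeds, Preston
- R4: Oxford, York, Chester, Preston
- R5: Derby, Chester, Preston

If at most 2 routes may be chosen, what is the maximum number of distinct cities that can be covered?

Choosing R2, R3 covers {Derby, York, Exeter, Chester, Leeds, Preston, Bath} — 7 cities.
No choice of 2 routes does better; here Oxford is left uncovered.

7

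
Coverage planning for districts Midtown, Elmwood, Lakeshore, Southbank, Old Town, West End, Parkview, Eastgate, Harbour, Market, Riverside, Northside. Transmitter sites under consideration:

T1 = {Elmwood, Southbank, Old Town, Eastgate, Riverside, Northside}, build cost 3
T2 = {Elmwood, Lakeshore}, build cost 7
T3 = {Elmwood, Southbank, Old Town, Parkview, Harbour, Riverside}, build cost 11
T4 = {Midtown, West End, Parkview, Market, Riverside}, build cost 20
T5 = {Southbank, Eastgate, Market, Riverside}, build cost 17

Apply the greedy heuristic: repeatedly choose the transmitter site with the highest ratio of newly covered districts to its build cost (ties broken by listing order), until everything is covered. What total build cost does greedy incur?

Pick 1: T1 adds 6 new (Elmwood, Southbank, Old Town, Eastgate, Riverside, Northside) at build cost 3 (ratio 6/3).
Pick 2: T4 adds 4 new (Midtown, West End, Parkview, Market) at build cost 20 (ratio 4/20).
Pick 3: T2 adds 1 new (Lakeshore) at build cost 7 (ratio 1/7).
Pick 4: T3 adds 1 new (Harbour) at build cost 11 (ratio 1/11).
Greedy total build cost: 3 + 20 + 7 + 11 = 41.

41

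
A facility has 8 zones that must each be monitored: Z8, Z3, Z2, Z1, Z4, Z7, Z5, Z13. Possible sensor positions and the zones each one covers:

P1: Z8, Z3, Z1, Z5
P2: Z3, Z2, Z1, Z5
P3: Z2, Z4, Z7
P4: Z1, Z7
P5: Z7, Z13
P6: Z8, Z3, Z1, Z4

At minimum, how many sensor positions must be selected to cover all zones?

P1, P3, P5 together cover {Z8, Z3, Z2, Z1, Z4, Z7, Z5, Z13} — every zone.
No 2 of the 6 sensor positions cover everything (all 15 pairs fall short), so 3 is minimum.

3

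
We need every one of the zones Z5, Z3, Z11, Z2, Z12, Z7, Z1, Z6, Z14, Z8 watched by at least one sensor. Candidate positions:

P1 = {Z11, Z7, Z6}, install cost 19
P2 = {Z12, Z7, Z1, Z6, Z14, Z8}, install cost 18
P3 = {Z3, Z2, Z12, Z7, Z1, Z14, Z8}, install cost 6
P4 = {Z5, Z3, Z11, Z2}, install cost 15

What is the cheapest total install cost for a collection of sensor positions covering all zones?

P2, P4 cover every zone at install cost 18 + 15 = 33.
Any cover uses at least 2 sensor positions; among all covering selections none totals below 33.
Greedy by coverage-per-install cost would pick P3, P4, P2 for 39 — worse than the optimum 33.

33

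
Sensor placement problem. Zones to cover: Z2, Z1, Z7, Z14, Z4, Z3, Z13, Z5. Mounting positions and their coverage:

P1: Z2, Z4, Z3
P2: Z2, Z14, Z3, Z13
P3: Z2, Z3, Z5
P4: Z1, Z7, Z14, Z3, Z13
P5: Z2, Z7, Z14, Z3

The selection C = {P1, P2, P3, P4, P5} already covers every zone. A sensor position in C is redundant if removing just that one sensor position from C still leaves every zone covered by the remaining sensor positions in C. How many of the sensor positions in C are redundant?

Drop P1: Z4 uncovered — not redundant.
Drop P2: the rest still cover every zone — redundant.
Drop P3: Z5 uncovered — not redundant.
Drop P4: Z1 uncovered — not redundant.
Drop P5: the rest still cover every zone — redundant.
2 redundant: P2, P5.

2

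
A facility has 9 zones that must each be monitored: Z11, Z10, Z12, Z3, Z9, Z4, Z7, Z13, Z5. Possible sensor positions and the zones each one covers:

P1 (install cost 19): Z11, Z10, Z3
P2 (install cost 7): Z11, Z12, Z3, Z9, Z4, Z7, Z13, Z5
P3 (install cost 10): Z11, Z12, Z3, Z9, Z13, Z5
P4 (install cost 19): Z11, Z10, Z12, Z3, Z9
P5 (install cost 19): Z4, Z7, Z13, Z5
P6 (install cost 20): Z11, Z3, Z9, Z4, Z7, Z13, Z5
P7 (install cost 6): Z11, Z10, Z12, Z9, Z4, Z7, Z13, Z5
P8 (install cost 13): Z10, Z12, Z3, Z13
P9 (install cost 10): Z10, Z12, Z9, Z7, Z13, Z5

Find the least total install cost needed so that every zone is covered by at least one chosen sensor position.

13

P2, P7 cover every zone at install cost 7 + 6 = 13.
Any cover uses at least 2 sensor positions; among all covering selections none totals below 13.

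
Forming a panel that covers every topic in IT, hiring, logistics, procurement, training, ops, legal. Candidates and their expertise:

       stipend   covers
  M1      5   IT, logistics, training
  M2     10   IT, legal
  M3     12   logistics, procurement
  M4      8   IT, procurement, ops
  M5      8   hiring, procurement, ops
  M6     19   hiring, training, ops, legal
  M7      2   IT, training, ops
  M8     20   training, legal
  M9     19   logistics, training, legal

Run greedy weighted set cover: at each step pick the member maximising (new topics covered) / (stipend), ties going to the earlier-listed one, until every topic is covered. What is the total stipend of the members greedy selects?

25

Pick 1: M7 adds 3 new (IT, training, ops) at stipend 2 (ratio 3/2).
Pick 2: M5 adds 2 new (hiring, procurement) at stipend 8 (ratio 2/8).
Pick 3: M1 adds 1 new (logistics) at stipend 5 (ratio 1/5).
Pick 4: M2 adds 1 new (legal) at stipend 10 (ratio 1/10).
Greedy total stipend: 2 + 8 + 5 + 10 = 25. (The true optimum is 23, so greedy overshoots here.)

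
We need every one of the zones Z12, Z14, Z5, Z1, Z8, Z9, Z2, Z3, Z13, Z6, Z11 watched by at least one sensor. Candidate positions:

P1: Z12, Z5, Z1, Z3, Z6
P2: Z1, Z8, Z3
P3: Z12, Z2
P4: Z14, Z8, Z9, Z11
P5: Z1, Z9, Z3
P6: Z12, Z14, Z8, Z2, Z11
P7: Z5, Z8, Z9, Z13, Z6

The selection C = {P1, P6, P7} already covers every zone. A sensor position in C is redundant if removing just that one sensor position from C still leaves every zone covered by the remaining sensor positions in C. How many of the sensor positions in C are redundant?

0

Drop P1: Z1, Z3 uncovered — not redundant.
Drop P6: Z14, Z2, Z11 uncovered — not redundant.
Drop P7: Z9, Z13 uncovered — not redundant.
None of the sensor positions in C is redundant.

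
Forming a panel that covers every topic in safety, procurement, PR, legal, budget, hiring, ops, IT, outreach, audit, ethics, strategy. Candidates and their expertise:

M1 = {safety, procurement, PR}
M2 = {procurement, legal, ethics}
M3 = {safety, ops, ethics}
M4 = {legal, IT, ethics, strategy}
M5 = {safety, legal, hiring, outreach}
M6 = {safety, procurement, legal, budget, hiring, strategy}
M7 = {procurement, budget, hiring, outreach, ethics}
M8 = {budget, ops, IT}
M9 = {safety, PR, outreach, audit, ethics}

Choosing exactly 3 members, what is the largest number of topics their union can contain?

Choosing M6, M8, M9 covers {safety, procurement, PR, legal, budget, hiring, ops, IT, outreach, audit, ethics, strategy} — 12 topics.
That is all 12 topics.

12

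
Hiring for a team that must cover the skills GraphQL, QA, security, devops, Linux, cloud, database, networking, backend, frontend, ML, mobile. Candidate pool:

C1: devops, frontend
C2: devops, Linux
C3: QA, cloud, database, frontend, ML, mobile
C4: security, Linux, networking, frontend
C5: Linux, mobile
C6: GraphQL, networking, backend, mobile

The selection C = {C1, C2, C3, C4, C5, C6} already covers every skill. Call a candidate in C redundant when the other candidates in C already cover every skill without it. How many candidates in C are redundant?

Drop C1: the rest still cover every skill — redundant.
Drop C2: the rest still cover every skill — redundant.
Drop C3: QA, cloud, database, ML uncovered — not redundant.
Drop C4: security uncovered — not redundant.
Drop C5: the rest still cover every skill — redundant.
Drop C6: GraphQL, backend uncovered — not redundant.
3 redundant: C1, C2, C5.

3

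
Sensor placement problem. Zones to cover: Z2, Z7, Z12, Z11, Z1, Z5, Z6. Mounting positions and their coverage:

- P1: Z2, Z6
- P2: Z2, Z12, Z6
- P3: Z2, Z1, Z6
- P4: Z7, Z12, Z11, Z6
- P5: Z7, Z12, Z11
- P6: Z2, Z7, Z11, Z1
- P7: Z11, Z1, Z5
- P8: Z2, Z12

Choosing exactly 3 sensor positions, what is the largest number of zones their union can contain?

7

Choosing P1, P4, P7 covers {Z2, Z7, Z12, Z11, Z1, Z5, Z6} — 7 zones.
That is all 7 zones.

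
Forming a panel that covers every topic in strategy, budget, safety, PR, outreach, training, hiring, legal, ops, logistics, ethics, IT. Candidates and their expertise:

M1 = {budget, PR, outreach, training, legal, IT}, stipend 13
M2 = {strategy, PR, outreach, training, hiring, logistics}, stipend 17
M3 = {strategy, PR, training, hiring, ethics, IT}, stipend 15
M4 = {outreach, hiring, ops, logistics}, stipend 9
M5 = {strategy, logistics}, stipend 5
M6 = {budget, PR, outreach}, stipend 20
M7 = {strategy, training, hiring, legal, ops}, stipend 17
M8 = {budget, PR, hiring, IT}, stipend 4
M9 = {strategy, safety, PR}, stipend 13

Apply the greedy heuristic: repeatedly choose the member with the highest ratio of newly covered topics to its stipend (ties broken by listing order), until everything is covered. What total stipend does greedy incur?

59

Pick 1: M8 adds 4 new (budget, PR, hiring, IT) at stipend 4 (ratio 4/4).
Pick 2: M5 adds 2 new (strategy, logistics) at stipend 5 (ratio 2/5).
Pick 3: M1 adds 3 new (outreach, training, legal) at stipend 13 (ratio 3/13).
Pick 4: M4 adds 1 new (ops) at stipend 9 (ratio 1/9).
Pick 5: M9 adds 1 new (safety) at stipend 13 (ratio 1/13).
Pick 6: M3 adds 1 new (ethics) at stipend 15 (ratio 1/15).
Greedy total stipend: 4 + 5 + 13 + 9 + 13 + 15 = 59. (The true optimum is 50, so greedy overshoots here.)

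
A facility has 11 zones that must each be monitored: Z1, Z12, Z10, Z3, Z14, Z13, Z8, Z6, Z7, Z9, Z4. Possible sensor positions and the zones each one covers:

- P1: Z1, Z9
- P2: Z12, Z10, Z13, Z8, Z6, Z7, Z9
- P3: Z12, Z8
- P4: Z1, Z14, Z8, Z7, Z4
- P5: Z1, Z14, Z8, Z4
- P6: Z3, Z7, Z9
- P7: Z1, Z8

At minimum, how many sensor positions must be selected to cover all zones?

P2, P4, P6 together cover {Z1, Z12, Z10, Z3, Z14, Z13, Z8, Z6, Z7, Z9, Z4} — every zone.
No 2 of the 7 sensor positions cover everything (all 21 pairs fall short), so 3 is minimum.

3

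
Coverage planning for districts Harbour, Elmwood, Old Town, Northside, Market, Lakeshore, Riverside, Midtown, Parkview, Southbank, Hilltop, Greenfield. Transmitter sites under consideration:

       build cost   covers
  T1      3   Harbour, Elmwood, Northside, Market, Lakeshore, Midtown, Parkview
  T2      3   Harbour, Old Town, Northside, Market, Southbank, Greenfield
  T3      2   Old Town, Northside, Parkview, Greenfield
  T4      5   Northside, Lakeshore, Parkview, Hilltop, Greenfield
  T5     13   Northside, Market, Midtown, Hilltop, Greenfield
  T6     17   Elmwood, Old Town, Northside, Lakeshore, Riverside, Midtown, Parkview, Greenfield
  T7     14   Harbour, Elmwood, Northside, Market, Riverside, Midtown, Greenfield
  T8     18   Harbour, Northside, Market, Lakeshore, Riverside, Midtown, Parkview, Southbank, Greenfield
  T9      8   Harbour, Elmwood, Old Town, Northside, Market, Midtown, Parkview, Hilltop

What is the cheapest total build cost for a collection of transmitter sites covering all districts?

22

T2, T4, T7 cover every district at build cost 3 + 5 + 14 = 22.
Any cover uses at least 2 transmitter sites; among all covering selections none totals below 22.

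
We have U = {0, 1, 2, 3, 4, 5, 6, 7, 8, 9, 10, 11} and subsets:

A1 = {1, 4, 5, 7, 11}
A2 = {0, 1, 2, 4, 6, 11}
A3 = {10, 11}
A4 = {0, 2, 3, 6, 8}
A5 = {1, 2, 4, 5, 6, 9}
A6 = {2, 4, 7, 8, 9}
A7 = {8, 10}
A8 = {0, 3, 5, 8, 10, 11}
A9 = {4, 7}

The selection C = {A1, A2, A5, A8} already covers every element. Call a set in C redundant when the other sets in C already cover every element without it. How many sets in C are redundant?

1

Drop A1: 7 uncovered — not redundant.
Drop A2: the rest still cover every element — redundant.
Drop A5: 9 uncovered — not redundant.
Drop A8: 3, 8, 10 uncovered — not redundant.
1 redundant: A2.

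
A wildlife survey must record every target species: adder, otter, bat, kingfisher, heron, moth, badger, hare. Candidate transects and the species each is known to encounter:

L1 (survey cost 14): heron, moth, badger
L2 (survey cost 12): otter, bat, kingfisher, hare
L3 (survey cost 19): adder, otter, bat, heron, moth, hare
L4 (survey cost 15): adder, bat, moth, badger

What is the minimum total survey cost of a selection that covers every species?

L1, L2, L4 cover every species at survey cost 14 + 12 + 15 = 41.
Any cover uses at least 3 transects; among all covering selections none totals below 41.

41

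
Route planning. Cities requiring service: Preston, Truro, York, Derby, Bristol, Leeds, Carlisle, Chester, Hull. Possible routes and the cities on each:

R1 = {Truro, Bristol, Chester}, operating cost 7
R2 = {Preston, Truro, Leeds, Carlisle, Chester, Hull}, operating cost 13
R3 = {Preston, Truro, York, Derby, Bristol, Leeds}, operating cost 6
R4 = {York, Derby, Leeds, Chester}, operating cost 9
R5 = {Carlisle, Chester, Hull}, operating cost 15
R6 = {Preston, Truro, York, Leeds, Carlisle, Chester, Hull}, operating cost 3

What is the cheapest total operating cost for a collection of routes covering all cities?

9

R3, R6 cover every city at operating cost 6 + 3 = 9.
Any cover uses at least 2 routes; among all covering selections none totals below 9.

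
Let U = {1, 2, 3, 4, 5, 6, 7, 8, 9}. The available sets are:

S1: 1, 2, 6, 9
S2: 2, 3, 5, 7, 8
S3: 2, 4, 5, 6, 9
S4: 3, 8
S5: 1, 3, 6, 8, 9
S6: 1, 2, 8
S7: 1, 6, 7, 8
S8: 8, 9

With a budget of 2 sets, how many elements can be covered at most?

Choosing S1, S2 covers {1, 2, 3, 5, 6, 7, 8, 9} — 8 elements.
No choice of 2 sets does better; here 4 is left uncovered.

8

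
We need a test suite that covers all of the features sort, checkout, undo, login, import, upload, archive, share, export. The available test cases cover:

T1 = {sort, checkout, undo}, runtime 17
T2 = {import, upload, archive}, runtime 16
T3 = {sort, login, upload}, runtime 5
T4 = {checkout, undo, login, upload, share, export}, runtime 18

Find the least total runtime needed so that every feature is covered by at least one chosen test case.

39

T2, T3, T4 cover every feature at runtime 16 + 5 + 18 = 39.
Any cover uses at least 3 test cases; among all covering selections none totals below 39.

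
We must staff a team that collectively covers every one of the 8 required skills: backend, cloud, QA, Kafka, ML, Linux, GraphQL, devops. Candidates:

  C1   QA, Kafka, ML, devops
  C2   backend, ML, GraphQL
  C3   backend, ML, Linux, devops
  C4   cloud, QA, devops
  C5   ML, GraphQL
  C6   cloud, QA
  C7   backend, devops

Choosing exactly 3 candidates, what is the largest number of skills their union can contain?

7

Choosing C1, C2, C3 covers {backend, QA, Kafka, ML, Linux, GraphQL, devops} — 7 skills.
No choice of 3 candidates does better; here cloud is left uncovered.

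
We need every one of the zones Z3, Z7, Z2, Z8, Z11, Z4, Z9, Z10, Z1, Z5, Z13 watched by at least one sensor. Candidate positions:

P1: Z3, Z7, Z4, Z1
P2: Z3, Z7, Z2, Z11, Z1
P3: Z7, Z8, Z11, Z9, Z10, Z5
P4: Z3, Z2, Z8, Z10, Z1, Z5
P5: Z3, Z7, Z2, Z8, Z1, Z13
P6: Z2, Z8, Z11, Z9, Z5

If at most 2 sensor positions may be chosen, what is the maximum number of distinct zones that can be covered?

Choosing P3, P5 covers {Z3, Z7, Z2, Z8, Z11, Z9, Z10, Z1, Z5, Z13} — 10 zones.
No choice of 2 sensor positions does better; here Z4 is left uncovered.

10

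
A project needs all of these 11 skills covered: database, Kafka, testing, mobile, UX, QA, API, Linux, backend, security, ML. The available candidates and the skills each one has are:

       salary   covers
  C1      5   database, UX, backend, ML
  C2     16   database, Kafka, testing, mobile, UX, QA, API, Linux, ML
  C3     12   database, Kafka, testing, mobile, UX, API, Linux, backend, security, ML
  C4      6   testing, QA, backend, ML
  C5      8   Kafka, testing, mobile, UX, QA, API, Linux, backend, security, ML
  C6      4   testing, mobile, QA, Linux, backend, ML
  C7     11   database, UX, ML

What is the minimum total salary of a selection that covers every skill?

13

C1, C5 cover every skill at salary 5 + 8 = 13.
Any cover uses at least 2 candidates; among all covering selections none totals below 13.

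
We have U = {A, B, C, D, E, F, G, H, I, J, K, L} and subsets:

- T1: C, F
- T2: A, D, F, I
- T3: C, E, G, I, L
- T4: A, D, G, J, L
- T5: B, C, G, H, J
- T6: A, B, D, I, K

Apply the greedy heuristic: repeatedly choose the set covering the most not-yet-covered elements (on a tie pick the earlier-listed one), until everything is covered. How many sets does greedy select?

4

Pick 1: T3 covers 5 new elements (C, E, G, I, L).
Pick 2: T6 covers 4 new elements (A, B, D, K).
Pick 3: T5 covers 2 new elements (H, J).
Pick 4: T1 covers 1 new elements (F).
Greedy uses 4 sets.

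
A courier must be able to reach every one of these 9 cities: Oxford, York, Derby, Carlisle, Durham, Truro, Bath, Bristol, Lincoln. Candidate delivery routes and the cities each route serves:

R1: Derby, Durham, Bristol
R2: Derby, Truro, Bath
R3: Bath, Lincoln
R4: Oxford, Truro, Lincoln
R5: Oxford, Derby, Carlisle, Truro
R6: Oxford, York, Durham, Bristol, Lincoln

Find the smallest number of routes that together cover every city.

3

R2, R5, R6 together cover {Oxford, York, Derby, Carlisle, Durham, Truro, Bath, Bristol, Lincoln} — every city.
No 2 of the 6 routes cover everything (all 15 pairs fall short), so 3 is minimum.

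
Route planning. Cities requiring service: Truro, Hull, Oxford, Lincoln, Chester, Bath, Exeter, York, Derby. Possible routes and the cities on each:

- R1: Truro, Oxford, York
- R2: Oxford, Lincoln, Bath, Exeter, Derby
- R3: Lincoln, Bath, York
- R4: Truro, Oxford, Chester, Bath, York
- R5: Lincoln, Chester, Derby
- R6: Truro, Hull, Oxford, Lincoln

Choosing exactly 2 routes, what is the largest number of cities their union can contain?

Choosing R2, R4 covers {Truro, Oxford, Lincoln, Chester, Bath, Exeter, York, Derby} — 8 cities.
No choice of 2 routes does better; here Hull is left uncovered.

8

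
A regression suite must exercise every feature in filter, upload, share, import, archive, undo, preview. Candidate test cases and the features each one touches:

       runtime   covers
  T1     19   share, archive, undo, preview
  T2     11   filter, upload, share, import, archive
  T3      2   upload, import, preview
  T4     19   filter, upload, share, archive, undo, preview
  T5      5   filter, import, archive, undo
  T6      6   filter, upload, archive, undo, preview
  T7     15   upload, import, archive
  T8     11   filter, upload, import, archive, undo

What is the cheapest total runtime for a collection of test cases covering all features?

17

T2, T6 cover every feature at runtime 11 + 6 = 17.
Any cover uses at least 2 test cases; among all covering selections none totals below 17.
Greedy by coverage-per-runtime would pick T3, T5, T2 for 18 — worse than the optimum 17.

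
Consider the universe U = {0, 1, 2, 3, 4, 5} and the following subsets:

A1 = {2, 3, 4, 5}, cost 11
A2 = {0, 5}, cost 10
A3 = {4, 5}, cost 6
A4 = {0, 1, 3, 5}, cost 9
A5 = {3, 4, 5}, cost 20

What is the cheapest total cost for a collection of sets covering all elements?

A1, A4 cover every element at cost 11 + 9 = 20.
Any cover uses at least 2 sets; among all covering selections none totals below 20.

20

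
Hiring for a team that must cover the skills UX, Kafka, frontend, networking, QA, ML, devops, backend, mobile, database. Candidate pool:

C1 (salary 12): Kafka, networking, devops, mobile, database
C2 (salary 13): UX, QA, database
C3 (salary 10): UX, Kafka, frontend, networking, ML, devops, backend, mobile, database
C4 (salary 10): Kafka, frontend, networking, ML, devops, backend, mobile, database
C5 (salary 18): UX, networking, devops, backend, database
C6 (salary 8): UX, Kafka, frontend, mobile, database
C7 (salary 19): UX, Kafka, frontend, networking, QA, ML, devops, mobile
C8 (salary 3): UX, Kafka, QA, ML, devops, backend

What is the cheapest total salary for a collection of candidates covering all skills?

C3, C8 cover every skill at salary 10 + 3 = 13.
Any cover uses at least 2 candidates; among all covering selections none totals below 13.

13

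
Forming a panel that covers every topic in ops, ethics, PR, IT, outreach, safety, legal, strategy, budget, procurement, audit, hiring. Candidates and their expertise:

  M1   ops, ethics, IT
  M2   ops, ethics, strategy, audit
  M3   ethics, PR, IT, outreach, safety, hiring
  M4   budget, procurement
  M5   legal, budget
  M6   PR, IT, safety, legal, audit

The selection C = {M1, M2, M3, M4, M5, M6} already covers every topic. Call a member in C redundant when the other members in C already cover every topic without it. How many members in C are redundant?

3

Drop M1: the rest still cover every topic — redundant.
Drop M2: strategy uncovered — not redundant.
Drop M3: outreach, hiring uncovered — not redundant.
Drop M4: procurement uncovered — not redundant.
Drop M5: the rest still cover every topic — redundant.
Drop M6: the rest still cover every topic — redundant.
3 redundant: M1, M5, M6.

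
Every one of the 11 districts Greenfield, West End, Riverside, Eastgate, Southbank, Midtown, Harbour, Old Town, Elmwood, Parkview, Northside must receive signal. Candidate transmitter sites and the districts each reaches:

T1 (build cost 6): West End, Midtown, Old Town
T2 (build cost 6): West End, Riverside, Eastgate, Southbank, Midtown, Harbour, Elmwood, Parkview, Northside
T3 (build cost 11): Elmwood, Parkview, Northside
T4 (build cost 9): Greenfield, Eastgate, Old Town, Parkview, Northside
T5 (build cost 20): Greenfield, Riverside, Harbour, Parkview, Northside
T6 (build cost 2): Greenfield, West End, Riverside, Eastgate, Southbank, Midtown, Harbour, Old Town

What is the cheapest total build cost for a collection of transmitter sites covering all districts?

T2, T6 cover every district at build cost 6 + 2 = 8.
Any cover uses at least 2 transmitter sites; among all covering selections none totals below 8.

8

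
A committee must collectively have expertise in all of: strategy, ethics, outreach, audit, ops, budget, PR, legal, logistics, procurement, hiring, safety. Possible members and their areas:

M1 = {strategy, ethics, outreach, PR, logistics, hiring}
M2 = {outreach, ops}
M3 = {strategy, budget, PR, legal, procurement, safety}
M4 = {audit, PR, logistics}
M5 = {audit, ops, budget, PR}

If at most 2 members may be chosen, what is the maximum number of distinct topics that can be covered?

10

Choosing M1, M3 covers {strategy, ethics, outreach, budget, PR, legal, logistics, procurement, hiring, safety} — 10 topics.
No choice of 2 members does better; here audit, ops are left uncovered.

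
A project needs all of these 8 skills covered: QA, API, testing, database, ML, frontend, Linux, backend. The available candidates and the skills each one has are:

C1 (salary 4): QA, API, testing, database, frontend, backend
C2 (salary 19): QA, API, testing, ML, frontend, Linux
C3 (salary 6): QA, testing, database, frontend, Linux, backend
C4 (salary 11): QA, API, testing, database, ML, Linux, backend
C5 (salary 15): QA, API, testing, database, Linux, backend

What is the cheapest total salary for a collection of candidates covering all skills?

15

C1, C4 cover every skill at salary 4 + 11 = 15.
Any cover uses at least 2 candidates; among all covering selections none totals below 15.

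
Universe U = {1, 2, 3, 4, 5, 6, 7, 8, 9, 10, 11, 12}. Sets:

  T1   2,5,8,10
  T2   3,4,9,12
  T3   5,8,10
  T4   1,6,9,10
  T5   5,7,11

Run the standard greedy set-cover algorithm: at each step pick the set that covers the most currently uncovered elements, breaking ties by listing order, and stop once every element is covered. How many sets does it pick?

Pick 1: T1 covers 4 new elements (2, 5, 8, 10).
Pick 2: T2 covers 4 new elements (3, 4, 9, 12).
Pick 3: T4 covers 2 new elements (1, 6).
Pick 4: T5 covers 2 new elements (7, 11).
Greedy uses 4 sets.

4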